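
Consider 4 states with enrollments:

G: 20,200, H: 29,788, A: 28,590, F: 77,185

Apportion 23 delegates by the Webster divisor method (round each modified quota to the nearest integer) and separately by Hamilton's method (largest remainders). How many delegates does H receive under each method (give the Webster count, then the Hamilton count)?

Webster: G 3, H 4, A 4, F 12.
Hamilton: G 3, H 5, A 4, F 11.
H gets 4 under Webster and 5 under Hamilton.

4 and 5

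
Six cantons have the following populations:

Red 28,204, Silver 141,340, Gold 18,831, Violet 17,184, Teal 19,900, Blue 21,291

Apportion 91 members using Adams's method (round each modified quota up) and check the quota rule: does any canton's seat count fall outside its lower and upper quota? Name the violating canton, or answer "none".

Standard quotas: Red 10.401, Silver 52.125, Gold 6.945, Violet 6.337, Teal 7.339, Blue 7.852.
Adams allocation: Red 10, Silver 51, Gold 7, Violet 7, Teal 8, Blue 8.
Silver has quota 52.125 (lower 52, upper 53) but receives 51 — outside the quota interval.

Silver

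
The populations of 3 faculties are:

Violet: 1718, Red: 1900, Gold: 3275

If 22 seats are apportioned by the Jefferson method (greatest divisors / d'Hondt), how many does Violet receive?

5

Standard divisor 6893/22 ≈ 313.318; standard quotas: Violet 5.483, Red 6.064, Gold 10.453.
Rounding down gives 5, 6, 10 = 21 seats, so the divisor must be adjusted.
With modified divisor 290: modified quotas Violet 5.924, Red 6.552, Gold 11.293.
Rounding down: Violet 5, Red 6, Gold 11 (total 22).
Violet receives 5.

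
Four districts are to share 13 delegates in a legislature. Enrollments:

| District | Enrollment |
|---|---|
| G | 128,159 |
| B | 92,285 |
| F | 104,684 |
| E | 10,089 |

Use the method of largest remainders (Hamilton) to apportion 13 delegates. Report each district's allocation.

G: 5, B: 4, F: 4, E: 0

Standard divisor: 335217 ÷ 13 ≈ 25785.923.
Standard quotas: G 4.9701, B 3.5789, F 4.0597, E 0.3913.
Lower quotas: G 4, B 3, F 4, E 0 (sum 11, leaving 2 seats).
Remainders in descending order: G 0.9701, B 0.5789, E 0.3913, F 0.0597.
The surplus seats go to G, B.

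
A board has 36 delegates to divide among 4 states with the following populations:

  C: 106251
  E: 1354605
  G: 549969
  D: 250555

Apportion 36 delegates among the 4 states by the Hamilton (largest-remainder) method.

The standard divisor is 2261380/36 ≈ 62816.111.
Standard quotas: C 1.6915, E 21.5646, G 8.7552, D 3.9887.
Lower quotas: C 1, E 21, G 8, D 3 (sum 33, leaving 3 seats).
Remainders in descending order: D 0.9887, G 0.7552, C 0.6915, E 0.5646.
Largest remainders: D, G, C receive the extra seats.

C: 2, E: 21, G: 9, D: 4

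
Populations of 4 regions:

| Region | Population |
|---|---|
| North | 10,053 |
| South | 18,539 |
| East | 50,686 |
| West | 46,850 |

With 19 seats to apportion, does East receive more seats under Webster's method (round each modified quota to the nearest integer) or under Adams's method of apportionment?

Webster

Webster: North 1, South 3, East 8, West 7.
Adams: North 2, South 3, East 7, West 7.
East gets 8 under Webster and 7 under Adams.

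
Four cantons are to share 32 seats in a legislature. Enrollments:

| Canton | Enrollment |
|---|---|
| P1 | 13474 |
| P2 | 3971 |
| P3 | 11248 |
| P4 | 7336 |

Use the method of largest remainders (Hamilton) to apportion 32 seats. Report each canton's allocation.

Standard divisor: 36029 ÷ 32 ≈ 1125.906.
Standard quotas: P1 11.9672, P2 3.5269, P3 9.9902, P4 6.5156.
Lower quotas: P1 11, P2 3, P3 9, P4 6 (sum 29, leaving 3 seats).
Remainders in descending order: P3 0.9902, P1 0.9672, P2 0.5269, P4 0.5156.
Largest remainders: P3, P1, P2 receive the extra seats.

P1 12, P2 4, P3 10, P4 6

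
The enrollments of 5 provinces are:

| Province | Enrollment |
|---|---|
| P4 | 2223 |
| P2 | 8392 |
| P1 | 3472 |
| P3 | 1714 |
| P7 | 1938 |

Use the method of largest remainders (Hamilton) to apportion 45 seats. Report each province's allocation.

Standard divisor: 17739 ÷ 45 ≈ 394.2.
Standard quotas: P4 5.6393, P2 21.2887, P1 8.8077, P3 4.3480, P7 4.9163.
Lower quotas: P4 5, P2 21, P1 8, P3 4, P7 4 (sum 42, leaving 3 seats).
Remainders in descending order: P7 0.9163, P1 0.8077, P4 0.6393, P3 0.3480, P2 0.2887.
Largest remainders: P7, P1, P4 receive the extra seats.

P4: 6, P2: 21, P1: 9, P3: 4, P7: 5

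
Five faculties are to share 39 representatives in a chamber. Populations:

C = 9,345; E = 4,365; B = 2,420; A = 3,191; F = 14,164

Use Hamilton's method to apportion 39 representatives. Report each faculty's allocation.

C: 11; E: 5; B: 3; A: 4; F: 16

The standard divisor is 33485/39 ≈ 858.59.
Standard quotas: C 10.8841, E 5.0839, B 2.8186, A 3.7166, F 16.4968.
Lower quotas: C 10, E 5, B 2, A 3, F 16 (sum 36, leaving 3 seats).
Remainders in descending order: C 0.8841, B 0.8186, A 0.7166, F 0.4968, E 0.0839.
The surplus seats go to C, B, A.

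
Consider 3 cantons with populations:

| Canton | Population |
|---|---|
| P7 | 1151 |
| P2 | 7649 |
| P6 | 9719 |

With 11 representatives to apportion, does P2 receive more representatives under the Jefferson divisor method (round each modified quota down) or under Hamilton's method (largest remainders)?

Jefferson: P7 0, P2 5, P6 6.
Hamilton: P7 1, P2 4, P6 6.
P2 gets 5 under Jefferson and 4 under Hamilton.

Jefferson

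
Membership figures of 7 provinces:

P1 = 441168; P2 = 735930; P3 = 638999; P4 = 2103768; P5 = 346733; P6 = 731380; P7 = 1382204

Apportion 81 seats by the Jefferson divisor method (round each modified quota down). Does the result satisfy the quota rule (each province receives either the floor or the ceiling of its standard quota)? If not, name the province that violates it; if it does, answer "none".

P4

Standard quotas: P1 5.601, P2 9.343, P3 8.112, P4 26.709, P5 4.402, P6 9.285, P7 17.548.
Jefferson allocation: P1 5, P2 9, P3 8, P4 28, P5 4, P6 9, P7 18.
P4 has quota 26.709 (lower 26, upper 27) but receives 28 — outside the quota interval.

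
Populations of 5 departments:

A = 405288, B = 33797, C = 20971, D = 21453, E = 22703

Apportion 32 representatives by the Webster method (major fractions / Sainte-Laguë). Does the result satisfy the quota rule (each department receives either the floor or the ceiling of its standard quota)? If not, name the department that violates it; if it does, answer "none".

Standard quotas: A 25.722, B 2.145, C 1.331, D 1.362, E 1.441.
Webster allocation: A 27, B 2, C 1, D 1, E 1.
A has quota 25.722 (lower 25, upper 26) but receives 27 — outside the quota interval.

A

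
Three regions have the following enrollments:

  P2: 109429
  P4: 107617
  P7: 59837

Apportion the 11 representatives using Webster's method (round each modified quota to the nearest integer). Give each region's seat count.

Standard divisor 276883/11 ≈ 25171.182; standard quotas: P2 4.347, P4 4.275, P7 2.377.
Rounding to the nearest integer gives 4, 4, 2 = 10 seats, so the divisor must be adjusted.
With modified divisor 24130: modified quotas P2 4.535, P4 4.460, P7 2.480.
Rounding to the nearest integer: P2 5, P4 4, P7 2 (total 11).

P2=5, P4=4, P7=2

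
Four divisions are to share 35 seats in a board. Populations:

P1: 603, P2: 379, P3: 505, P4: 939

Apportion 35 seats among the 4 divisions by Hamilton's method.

Standard divisor: 2426 ÷ 35 ≈ 69.314.
Standard quotas: P1 8.700, P2 5.468, P3 7.286, P4 13.547.
Lower quotas: P1 8, P2 5, P3 7, P4 13 (sum 33, leaving 2 seats).
Remainders in descending order: P1 0.700, P4 0.547, P2 0.468, P3 0.286.
The surplus seats go to P1, P4.

P1: 9, P2: 5, P3: 7, P4: 14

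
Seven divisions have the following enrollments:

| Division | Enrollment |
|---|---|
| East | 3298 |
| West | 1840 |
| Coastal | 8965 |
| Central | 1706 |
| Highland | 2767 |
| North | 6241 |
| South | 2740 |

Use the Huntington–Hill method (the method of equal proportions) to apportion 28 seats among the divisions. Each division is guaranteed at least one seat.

East: 3; West: 2; Coastal: 9; Central: 2; Highland: 3; North: 6; South: 3

With divisor 1010: modified quotas East 3.265, West 1.822, Coastal 8.876, Central 1.689, Highland 2.740, North 6.179, South 2.713.
Geometric-mean thresholds: East √(3·4)=3.464, West √(1·2)=1.414, Coastal √(8·9)=8.485, Central √(1·2)=1.414, Highland √(2·3)=2.449, North √(6·7)=6.481, South √(2·3)=2.449.
Each quota rounded against its threshold gives East 3, West 2, Coastal 9, Central 2, Highland 3, North 6, South 3 (total 28).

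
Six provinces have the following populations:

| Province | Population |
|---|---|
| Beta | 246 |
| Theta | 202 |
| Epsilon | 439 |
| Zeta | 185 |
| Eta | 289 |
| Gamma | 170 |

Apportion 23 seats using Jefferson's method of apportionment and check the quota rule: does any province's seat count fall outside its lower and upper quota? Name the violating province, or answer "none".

none

Standard quotas: Beta 3.696, Theta 3.035, Epsilon 6.595, Zeta 2.779, Eta 4.342, Gamma 2.554.
Jefferson allocation: Beta 4, Theta 3, Epsilon 7, Zeta 3, Eta 4, Gamma 2.
Every allocation lies between the lower and upper quota.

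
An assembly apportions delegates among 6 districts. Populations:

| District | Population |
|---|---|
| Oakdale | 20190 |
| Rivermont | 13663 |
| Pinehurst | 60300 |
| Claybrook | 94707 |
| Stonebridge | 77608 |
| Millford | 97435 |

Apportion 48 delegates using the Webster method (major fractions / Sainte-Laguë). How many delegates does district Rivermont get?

2

Standard divisor 363903/48 ≈ 7581.312; standard quotas: Oakdale 2.663, Rivermont 1.802, Pinehurst 7.954, Claybrook 12.492, Stonebridge 10.237, Millford 12.852.
Rounding to the nearest integer gives Oakdale 3, Rivermont 2, Pinehurst 8, Claybrook 12, Stonebridge 10, Millford 13 — total 48, matching the house size, so no adjustment is needed.
Rivermont receives 2.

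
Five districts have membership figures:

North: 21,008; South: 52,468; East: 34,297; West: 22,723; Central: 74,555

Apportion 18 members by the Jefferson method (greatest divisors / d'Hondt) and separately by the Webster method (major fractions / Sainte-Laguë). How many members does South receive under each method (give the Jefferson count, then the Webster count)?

4 and 5

Jefferson: North 2, South 4, East 3, West 2, Central 7.
Webster: North 2, South 5, East 3, West 2, Central 6.
South gets 4 under Jefferson and 5 under Webster.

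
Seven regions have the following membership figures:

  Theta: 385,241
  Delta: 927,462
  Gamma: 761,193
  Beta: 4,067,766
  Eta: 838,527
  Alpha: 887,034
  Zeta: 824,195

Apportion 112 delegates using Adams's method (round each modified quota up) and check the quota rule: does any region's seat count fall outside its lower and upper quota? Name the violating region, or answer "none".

Beta

Standard quotas: Theta 4.964, Delta 11.952, Gamma 9.809, Beta 52.418, Eta 10.805, Alpha 11.431, Zeta 10.621.
Adams allocation: Theta 5, Delta 12, Gamma 10, Beta 51, Eta 11, Alpha 12, Zeta 11.
Beta has quota 52.418 (lower 52, upper 53) but receives 51 — outside the quota interval.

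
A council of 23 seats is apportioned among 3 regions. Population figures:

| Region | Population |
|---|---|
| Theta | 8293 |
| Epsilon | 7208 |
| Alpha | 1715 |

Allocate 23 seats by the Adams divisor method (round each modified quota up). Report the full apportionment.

Theta 11, Epsilon 9, Alpha 3

Standard divisor 17216/23 ≈ 748.522; standard quotas: Theta 11.079, Epsilon 9.630, Alpha 2.291.
Rounding up gives 12, 10, 3 = 25 seats, so the divisor must be adjusted.
With modified divisor 820: modified quotas Theta 10.113, Epsilon 8.790, Alpha 2.091.
Rounding up: Theta 11, Epsilon 9, Alpha 3 (total 23).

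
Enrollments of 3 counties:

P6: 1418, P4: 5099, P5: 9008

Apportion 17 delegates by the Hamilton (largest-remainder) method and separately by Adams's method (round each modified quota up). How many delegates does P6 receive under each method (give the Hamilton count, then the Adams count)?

1 and 2

Hamilton: P6 1, P4 6, P5 10.
Adams: P6 2, P4 6, P5 9.
P6 gets 1 under Hamilton and 2 under Adams.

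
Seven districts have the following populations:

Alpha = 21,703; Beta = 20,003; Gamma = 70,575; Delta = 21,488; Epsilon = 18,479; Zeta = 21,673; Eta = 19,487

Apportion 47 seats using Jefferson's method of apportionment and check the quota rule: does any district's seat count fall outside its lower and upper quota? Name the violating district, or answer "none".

Standard quotas: Alpha 5.274, Beta 4.861, Gamma 17.150, Delta 5.222, Epsilon 4.491, Zeta 5.267, Eta 4.736.
Jefferson allocation: Alpha 5, Beta 5, Gamma 18, Delta 5, Epsilon 4, Zeta 5, Eta 5.
Every allocation lies between the lower and upper quota.

none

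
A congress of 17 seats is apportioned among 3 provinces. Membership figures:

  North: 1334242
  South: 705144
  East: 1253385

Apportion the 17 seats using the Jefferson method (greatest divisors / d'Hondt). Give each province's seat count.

Standard divisor 3292771/17 ≈ 193692.412; standard quotas: North 6.888, South 3.641, East 6.471.
Rounding down gives 6, 3, 6 = 15 seats, so the divisor must be adjusted.
With modified divisor 177700: modified quotas North 7.508, South 3.968, East 7.053.
Rounding down: North 7, South 3, East 7 (total 17).

North=7; South=3; East=7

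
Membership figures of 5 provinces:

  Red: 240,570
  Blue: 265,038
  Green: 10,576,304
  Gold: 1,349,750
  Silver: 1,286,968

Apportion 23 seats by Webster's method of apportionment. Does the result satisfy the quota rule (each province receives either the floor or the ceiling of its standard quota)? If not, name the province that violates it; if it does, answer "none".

Standard quotas: Red 0.403, Blue 0.444, Green 17.732, Gold 2.263, Silver 2.158.
Webster allocation: Red 0, Blue 0, Green 19, Gold 2, Silver 2.
Green has quota 17.732 (lower 17, upper 18) but receives 19 — outside the quota interval.

Green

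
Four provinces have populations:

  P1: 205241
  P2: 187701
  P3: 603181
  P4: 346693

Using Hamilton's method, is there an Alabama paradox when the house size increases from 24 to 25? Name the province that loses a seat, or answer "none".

none

At 24 seats: P1 4, P2 3, P3 11, P4 6.
At 25 seats: P1 4, P2 4, P3 11, P4 6.
No province's allocation decreased.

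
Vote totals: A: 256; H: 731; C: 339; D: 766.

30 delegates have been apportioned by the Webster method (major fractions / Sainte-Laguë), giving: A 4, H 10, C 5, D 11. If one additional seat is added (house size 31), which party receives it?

H

Priority for the next seat is population ÷ (current seats + 0.5).
Priorities: A 56.889, H 69.619, C 61.636, D 66.609.
Highest priority: H.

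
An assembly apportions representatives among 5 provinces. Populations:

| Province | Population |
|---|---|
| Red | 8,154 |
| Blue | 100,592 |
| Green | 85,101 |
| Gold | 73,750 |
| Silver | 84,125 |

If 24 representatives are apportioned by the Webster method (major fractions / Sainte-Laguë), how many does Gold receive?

Standard divisor 351722/24 ≈ 14655.083; standard quotas: Red 0.556, Blue 6.864, Green 5.807, Gold 5.032, Silver 5.740.
Rounding to the nearest integer gives 1, 7, 6, 5, 6 = 25 seats, so the divisor must be adjusted.
With modified divisor 15400: modified quotas Red 0.529, Blue 6.532, Green 5.526, Gold 4.789, Silver 5.463.
Rounding to the nearest integer: Red 1, Blue 7, Green 6, Gold 5, Silver 5 (total 24).
Gold receives 5.

5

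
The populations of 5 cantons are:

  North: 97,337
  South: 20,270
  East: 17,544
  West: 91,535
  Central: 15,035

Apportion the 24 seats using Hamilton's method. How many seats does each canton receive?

North=10; South=2; East=2; West=9; Central=1

Standard divisor: 241721 ÷ 24 ≈ 10071.708.
Standard quotas: North 9.6644, South 2.0126, East 1.7419, West 9.0883, Central 1.4928.
Lower quotas: North 9, South 2, East 1, West 9, Central 1 (sum 22, leaving 2 seats).
Remainders in descending order: East 0.7419, North 0.6644, Central 0.4928, West 0.0883, South 0.0126.
The surplus seats go to East, North.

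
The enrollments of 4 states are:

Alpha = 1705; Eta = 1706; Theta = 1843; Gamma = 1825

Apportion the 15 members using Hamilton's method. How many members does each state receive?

Alpha 3, Eta 4, Theta 4, Gamma 4

Standard divisor: 7079 ÷ 15 ≈ 471.933.
Standard quotas: Alpha 3.613, Eta 3.615, Theta 3.905, Gamma 3.867.
Lower quotas: Alpha 3, Eta 3, Theta 3, Gamma 3 (sum 12, leaving 3 seats).
Remainders in descending order: Theta 0.905, Gamma 0.867, Eta 0.615, Alpha 0.613.
The surplus seats go to Theta, Gamma, Eta.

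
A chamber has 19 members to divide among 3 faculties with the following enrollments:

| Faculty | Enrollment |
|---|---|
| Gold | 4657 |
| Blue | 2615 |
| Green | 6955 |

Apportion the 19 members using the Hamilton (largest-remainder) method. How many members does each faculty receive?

Gold: 6; Blue: 4; Green: 9

The standard divisor is 14227/19 ≈ 748.789.
Standard quotas: Gold 6.2194, Blue 3.4923, Green 9.2883.
Lower quotas: Gold 6, Blue 3, Green 9 (sum 18, leaving 1 seat).
Remainders in descending order: Blue 0.4923, Green 0.2883, Gold 0.2194.
Largest remainder: Blue receives the extra seat.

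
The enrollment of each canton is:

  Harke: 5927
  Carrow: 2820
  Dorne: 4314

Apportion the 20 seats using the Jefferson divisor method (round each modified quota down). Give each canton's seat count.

Harke 9; Carrow 4; Dorne 7

Standard divisor 13061/20 ≈ 653.05; standard quotas: Harke 9.076, Carrow 4.318, Dorne 6.606.
Rounding down gives 9, 4, 6 = 19 seats, so the divisor must be adjusted.
With modified divisor 600: modified quotas Harke 9.878, Carrow 4.700, Dorne 7.190.
Rounding down: Harke 9, Carrow 4, Dorne 7 (total 20).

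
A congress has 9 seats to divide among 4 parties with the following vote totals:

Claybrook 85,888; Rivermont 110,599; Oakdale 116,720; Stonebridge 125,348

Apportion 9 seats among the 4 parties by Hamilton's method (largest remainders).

Total 438555; standard divisor 438555/9 ≈ 48728.333.
Standard quotas: Claybrook 1.7626, Rivermont 2.2697, Oakdale 2.3953, Stonebridge 2.5724.
Lower quotas: Claybrook 1, Rivermont 2, Oakdale 2, Stonebridge 2 (sum 7, leaving 2 seats).
Remainders in descending order: Claybrook 0.7626, Stonebridge 0.5724, Oakdale 0.3953, Rivermont 0.2697.
Largest remainders: Claybrook, Stonebridge receive the extra seats.

Claybrook: 2, Rivermont: 2, Oakdale: 2, Stonebridge: 3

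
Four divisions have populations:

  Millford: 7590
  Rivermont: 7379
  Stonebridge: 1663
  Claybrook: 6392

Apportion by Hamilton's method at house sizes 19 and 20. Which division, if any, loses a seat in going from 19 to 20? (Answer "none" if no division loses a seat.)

At 19 seats: Millford 6, Rivermont 6, Stonebridge 2, Claybrook 5.
At 20 seats: Millford 7, Rivermont 6, Stonebridge 1, Claybrook 6.
Stonebridge drops from 2 to 1.

Stonebridge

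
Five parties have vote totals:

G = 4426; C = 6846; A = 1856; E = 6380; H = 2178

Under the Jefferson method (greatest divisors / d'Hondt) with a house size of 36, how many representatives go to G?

Standard divisor 21686/36 ≈ 602.389; standard quotas: G 7.347, C 11.365, A 3.081, E 10.591, H 3.616.
Rounding down gives 7, 11, 3, 10, 3 = 34 seats, so the divisor must be adjusted.
With modified divisor 560: modified quotas G 7.904, C 12.225, A 3.314, E 11.393, H 3.889.
Rounding down: G 7, C 12, A 3, E 11, H 3 (total 36).
G receives 7.

7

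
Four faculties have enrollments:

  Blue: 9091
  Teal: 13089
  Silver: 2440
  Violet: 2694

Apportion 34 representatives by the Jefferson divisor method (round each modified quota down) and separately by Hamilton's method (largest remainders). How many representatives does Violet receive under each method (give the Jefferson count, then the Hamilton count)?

3 and 4

Jefferson: Blue 11, Teal 17, Silver 3, Violet 3.
Hamilton: Blue 11, Teal 16, Silver 3, Violet 4.
Violet gets 3 under Jefferson and 4 under Hamilton.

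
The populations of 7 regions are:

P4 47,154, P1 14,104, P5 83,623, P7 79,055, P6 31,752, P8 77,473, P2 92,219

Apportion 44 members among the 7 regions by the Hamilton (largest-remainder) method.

P4: 5; P1: 1; P5: 9; P7: 8; P6: 3; P8: 8; P2: 10

Total 425380; standard divisor 425380/44 ≈ 9667.727.
Standard quotas: P4 4.8775, P1 1.4589, P5 8.6497, P7 8.1772, P6 3.2843, P8 8.0136, P2 9.5388.
Lower quotas: P4 4, P1 1, P5 8, P7 8, P6 3, P8 8, P2 9 (sum 41, leaving 3 seats).
Remainders in descending order: P4 0.8775, P5 0.6497, P2 0.5388, P1 0.4589, P6 0.2843, P7 0.1772, P8 0.0136.
The surplus seats go to P4, P5, P2.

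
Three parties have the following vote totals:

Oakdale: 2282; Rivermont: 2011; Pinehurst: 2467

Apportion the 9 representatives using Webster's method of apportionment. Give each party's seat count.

Standard divisor 6760/9 ≈ 751.111; standard quotas: Oakdale 3.038, Rivermont 2.677, Pinehurst 3.284.
Rounding to the nearest integer gives Oakdale 3, Rivermont 3, Pinehurst 3 — total 9, matching the house size, so no adjustment is needed.

Oakdale 3, Rivermont 3, Pinehurst 3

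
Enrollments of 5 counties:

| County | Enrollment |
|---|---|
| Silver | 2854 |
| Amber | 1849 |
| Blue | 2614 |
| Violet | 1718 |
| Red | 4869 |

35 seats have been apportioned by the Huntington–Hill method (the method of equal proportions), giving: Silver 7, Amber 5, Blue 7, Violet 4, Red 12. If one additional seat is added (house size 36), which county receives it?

Red

Priority for the next seat is population ÷ (√(s·(s+1))).
Priorities: Silver 381.382, Amber 337.580, Blue 349.310, Violet 384.156, Red 389.832.
Highest priority: Red.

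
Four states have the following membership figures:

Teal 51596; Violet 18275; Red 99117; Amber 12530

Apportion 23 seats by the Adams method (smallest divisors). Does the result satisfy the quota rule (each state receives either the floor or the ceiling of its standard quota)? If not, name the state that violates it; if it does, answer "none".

none

Standard quotas: Teal 6.538, Violet 2.316, Red 12.559, Amber 1.588.
Adams allocation: Teal 6, Violet 3, Red 12, Amber 2.
Every allocation lies between the lower and upper quota.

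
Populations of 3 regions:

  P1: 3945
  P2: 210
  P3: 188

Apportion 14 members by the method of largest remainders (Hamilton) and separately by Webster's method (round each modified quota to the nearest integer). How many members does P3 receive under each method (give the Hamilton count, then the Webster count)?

Hamilton: P1 13, P2 1, P3 0.
Webster: P1 12, P2 1, P3 1.
P3 gets 0 under Hamilton and 1 under Webster.

0 and 1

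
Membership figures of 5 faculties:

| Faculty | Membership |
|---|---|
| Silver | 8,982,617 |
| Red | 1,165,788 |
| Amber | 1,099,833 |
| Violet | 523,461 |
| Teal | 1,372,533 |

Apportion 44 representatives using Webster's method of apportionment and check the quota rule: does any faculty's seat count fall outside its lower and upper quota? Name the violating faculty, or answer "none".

Standard quotas: Silver 30.069, Red 3.902, Amber 3.682, Violet 1.752, Teal 4.595.
Webster allocation: Silver 29, Red 4, Amber 4, Violet 2, Teal 5.
Silver has quota 30.069 (lower 30, upper 31) but receives 29 — outside the quota interval.

Silver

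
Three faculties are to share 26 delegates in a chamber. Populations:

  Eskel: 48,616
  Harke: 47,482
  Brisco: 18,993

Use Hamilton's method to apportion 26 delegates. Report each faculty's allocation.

Eskel 11; Harke 11; Brisco 4

Standard divisor: 115091 ÷ 26 ≈ 4426.577.
Standard quotas: Eskel 10.9828, Harke 10.7266, Brisco 4.2907.
Lower quotas: Eskel 10, Harke 10, Brisco 4 (sum 24, leaving 2 seats).
Remainders in descending order: Eskel 0.9828, Harke 0.7266, Brisco 0.2907.
The surplus seats go to Eskel, Harke.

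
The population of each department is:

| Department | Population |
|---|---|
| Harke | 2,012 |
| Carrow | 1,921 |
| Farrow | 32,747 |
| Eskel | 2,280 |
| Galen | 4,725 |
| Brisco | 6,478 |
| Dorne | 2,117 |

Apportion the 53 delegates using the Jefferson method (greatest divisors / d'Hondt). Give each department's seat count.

Harke 2; Carrow 2; Farrow 34; Eskel 2; Galen 5; Brisco 6; Dorne 2

Standard divisor 52280/53 ≈ 986.415; standard quotas: Harke 2.040, Carrow 1.947, Farrow 33.198, Eskel 2.311, Galen 4.790, Brisco 6.567, Dorne 2.146.
Rounding down gives 2, 1, 33, 2, 4, 6, 2 = 50 seats, so the divisor must be adjusted.
With modified divisor 940: modified quotas Harke 2.140, Carrow 2.044, Farrow 34.837, Eskel 2.426, Galen 5.027, Brisco 6.891, Dorne 2.252.
Rounding down: Harke 2, Carrow 2, Farrow 34, Eskel 2, Galen 5, Brisco 6, Dorne 2 (total 53).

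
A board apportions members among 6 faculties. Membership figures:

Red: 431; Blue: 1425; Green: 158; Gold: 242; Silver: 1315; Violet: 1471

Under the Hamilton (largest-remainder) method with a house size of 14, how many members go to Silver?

Standard divisor: 5042 ÷ 14 ≈ 360.143.
Standard quotas: Red 1.197, Blue 3.957, Green 0.439, Gold 0.672, Silver 3.651, Violet 4.084.
Lower quotas: Red 1, Blue 3, Green 0, Gold 0, Silver 3, Violet 4 (sum 11, leaving 3 seats).
Remainders in descending order: Blue 0.957, Gold 0.672, Silver 0.651, Green 0.439, Red 0.197, Violet 0.084.
Largest remainders: Blue, Gold, Silver receive the extra seats.
Silver receives 4.

4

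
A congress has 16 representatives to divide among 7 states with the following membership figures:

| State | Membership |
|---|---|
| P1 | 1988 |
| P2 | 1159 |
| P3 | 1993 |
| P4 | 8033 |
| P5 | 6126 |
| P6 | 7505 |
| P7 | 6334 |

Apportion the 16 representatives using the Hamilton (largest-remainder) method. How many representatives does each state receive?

P1 1, P2 0, P3 1, P4 4, P5 3, P6 4, P7 3

The standard divisor is 33138/16 ≈ 2071.125.
Standard quotas: P1 0.9599, P2 0.5596, P3 0.9623, P4 3.8786, P5 2.9578, P6 3.6236, P7 3.0582.
Lower quotas: P1 0, P2 0, P3 0, P4 3, P5 2, P6 3, P7 3 (sum 11, leaving 5 seats).
Remainders in descending order: P3 0.9623, P1 0.9599, P5 0.9578, P4 0.8786, P6 0.6236, P2 0.5596, P7 0.0582.
Largest remainders: P3, P1, P5, P4, P6 receive the extra seats.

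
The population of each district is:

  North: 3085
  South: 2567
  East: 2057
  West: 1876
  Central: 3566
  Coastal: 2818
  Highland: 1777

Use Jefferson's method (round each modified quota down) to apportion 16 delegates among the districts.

North 3; South 2; East 2; West 2; Central 3; Coastal 3; Highland 1

Standard divisor 17746/16 ≈ 1109.125; standard quotas: North 2.781, South 2.314, East 1.855, West 1.691, Central 3.215, Coastal 2.541, Highland 1.602.
Rounding down gives 2, 2, 1, 1, 3, 2, 1 = 12 seats, so the divisor must be adjusted.
With modified divisor 900: modified quotas North 3.428, South 2.852, East 2.286, West 2.084, Central 3.962, Coastal 3.131, Highland 1.974.
Rounding down: North 3, South 2, East 2, West 2, Central 3, Coastal 3, Highland 1 (total 16).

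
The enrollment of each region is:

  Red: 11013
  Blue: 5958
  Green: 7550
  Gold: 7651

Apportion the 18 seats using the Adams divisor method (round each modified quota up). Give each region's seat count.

Standard divisor 32172/18 ≈ 1787.333; standard quotas: Red 6.162, Blue 3.333, Green 4.224, Gold 4.281.
Rounding up gives 7, 4, 5, 5 = 21 seats, so the divisor must be adjusted.
With modified divisor 1950: modified quotas Red 5.648, Blue 3.055, Green 3.872, Gold 3.924.
Rounding up: Red 6, Blue 4, Green 4, Gold 4 (total 18).

Red 6, Blue 4, Green 4, Gold 4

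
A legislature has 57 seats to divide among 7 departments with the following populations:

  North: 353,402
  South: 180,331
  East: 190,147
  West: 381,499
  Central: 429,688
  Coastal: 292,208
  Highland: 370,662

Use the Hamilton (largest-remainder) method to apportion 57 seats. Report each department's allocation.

North 9, South 5, East 5, West 10, Central 11, Coastal 7, Highland 10

The standard divisor is 2197937/57 ≈ 38560.298.
Standard quotas: North 9.1649, South 4.6766, East 4.9312, West 9.8936, Central 11.1433, Coastal 7.5779, Highland 9.6125.
Lower quotas: North 9, South 4, East 4, West 9, Central 11, Coastal 7, Highland 9 (sum 53, leaving 4 seats).
Remainders in descending order: East 0.9312, West 0.8936, South 0.6766, Highland 0.6125, Coastal 0.5779, North 0.1649, Central 0.1433.
Largest remainders: East, West, South, Highland receive the extra seats.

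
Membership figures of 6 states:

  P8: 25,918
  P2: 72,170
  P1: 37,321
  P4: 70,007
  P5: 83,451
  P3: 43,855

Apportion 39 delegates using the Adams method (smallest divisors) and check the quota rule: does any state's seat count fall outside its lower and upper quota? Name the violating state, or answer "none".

none

Standard quotas: P8 3.038, P2 8.459, P1 4.375, P4 8.206, P5 9.782, P3 5.140.
Adams allocation: P8 3, P2 8, P1 5, P4 8, P5 10, P3 5.
Every allocation lies between the lower and upper quota.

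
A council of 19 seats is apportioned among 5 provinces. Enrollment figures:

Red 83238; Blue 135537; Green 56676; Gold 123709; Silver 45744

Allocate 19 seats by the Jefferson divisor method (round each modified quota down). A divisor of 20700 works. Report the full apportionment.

Red 4; Blue 6; Green 2; Gold 5; Silver 2

With modified divisor 20700: modified quotas Red 4.021, Blue 6.548, Green 2.738, Gold 5.976, Silver 2.210.
Rounding down: Red 4, Blue 6, Green 2, Gold 5, Silver 2 (total 19).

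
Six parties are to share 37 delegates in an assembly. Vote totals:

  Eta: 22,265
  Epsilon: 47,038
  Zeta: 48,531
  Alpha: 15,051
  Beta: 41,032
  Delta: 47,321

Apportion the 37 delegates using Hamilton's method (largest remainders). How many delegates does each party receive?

Standard divisor: 221238 ÷ 37 ≈ 5979.405.
Standard quotas: Eta 3.7236, Epsilon 7.8667, Zeta 8.1164, Alpha 2.5171, Beta 6.8622, Delta 7.9140.
Lower quotas: Eta 3, Epsilon 7, Zeta 8, Alpha 2, Beta 6, Delta 7 (sum 33, leaving 4 seats).
Remainders in descending order: Delta 0.9140, Epsilon 0.8667, Beta 0.8622, Eta 0.7236, Alpha 0.5171, Zeta 0.1164.
Largest remainders: Delta, Epsilon, Beta, Eta receive the extra seats.

Eta=4; Epsilon=8; Zeta=8; Alpha=2; Beta=7; Delta=8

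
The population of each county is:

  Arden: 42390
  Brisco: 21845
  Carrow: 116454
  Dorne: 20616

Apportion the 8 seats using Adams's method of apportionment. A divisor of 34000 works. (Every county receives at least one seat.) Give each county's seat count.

With modified divisor 34000: modified quotas Arden 1.247, Brisco 0.642, Carrow 3.425, Dorne 0.606.
Rounding up: Arden 2, Brisco 1, Carrow 4, Dorne 1 (total 8).

Arden 2, Brisco 1, Carrow 4, Dorne 1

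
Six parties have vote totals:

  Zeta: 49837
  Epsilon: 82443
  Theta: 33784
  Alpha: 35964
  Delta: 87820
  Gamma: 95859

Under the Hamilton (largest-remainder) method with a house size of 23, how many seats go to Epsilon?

5

Total 385707; standard divisor 385707/23 ≈ 16769.87.
Standard quotas: Zeta 2.9718, Epsilon 4.9161, Theta 2.0146, Alpha 2.1446, Delta 5.2368, Gamma 5.7161.
Lower quotas: Zeta 2, Epsilon 4, Theta 2, Alpha 2, Delta 5, Gamma 5 (sum 20, leaving 3 seats).
Remainders in descending order: Zeta 0.9718, Epsilon 0.9161, Gamma 0.7161, Delta 0.2368, Alpha 0.1446, Theta 0.0146.
Largest remainders: Zeta, Epsilon, Gamma receive the extra seats.
Epsilon receives 5.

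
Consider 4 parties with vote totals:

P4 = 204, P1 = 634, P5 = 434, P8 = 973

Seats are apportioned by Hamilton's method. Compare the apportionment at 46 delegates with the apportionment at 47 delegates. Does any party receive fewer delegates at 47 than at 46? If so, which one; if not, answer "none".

none

At 46 seats: P4 4, P1 13, P5 9, P8 20.
At 47 seats: P4 4, P1 13, P5 9, P8 21.
No party's allocation decreased.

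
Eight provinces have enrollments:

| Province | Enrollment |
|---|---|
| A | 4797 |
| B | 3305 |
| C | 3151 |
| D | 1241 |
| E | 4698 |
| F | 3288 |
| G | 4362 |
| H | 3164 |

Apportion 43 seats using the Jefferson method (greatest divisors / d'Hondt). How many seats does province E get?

7

Standard divisor 28006/43 ≈ 651.302; standard quotas: A 7.365, B 5.074, C 4.838, D 1.905, E 7.213, F 5.048, G 6.697, H 4.858.
Rounding down gives 7, 5, 4, 1, 7, 5, 6, 4 = 39 seats, so the divisor must be adjusted.
With modified divisor 610: modified quotas A 7.864, B 5.418, C 5.166, D 2.034, E 7.702, F 5.390, G 7.151, H 5.187.
Rounding down: A 7, B 5, C 5, D 2, E 7, F 5, G 7, H 5 (total 43).
E receives 7.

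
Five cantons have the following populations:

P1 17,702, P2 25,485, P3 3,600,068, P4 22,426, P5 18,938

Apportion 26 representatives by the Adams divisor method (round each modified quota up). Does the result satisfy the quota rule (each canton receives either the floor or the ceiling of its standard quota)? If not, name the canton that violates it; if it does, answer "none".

Standard quotas: P1 0.125, P2 0.180, P3 25.403, P4 0.158, P5 0.134.
Adams allocation: P1 1, P2 1, P3 22, P4 1, P5 1.
P3 has quota 25.403 (lower 25, upper 26) but receives 22 — outside the quota interval.

P3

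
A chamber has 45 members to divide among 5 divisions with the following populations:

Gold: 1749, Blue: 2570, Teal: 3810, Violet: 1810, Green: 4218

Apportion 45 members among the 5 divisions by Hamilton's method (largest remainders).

Gold: 6, Blue: 8, Teal: 12, Violet: 6, Green: 13

The standard divisor is 14157/45 ≈ 314.6.
Standard quotas: Gold 5.559, Blue 8.169, Teal 12.111, Violet 5.753, Green 13.408.
Lower quotas: Gold 5, Blue 8, Teal 12, Violet 5, Green 13 (sum 43, leaving 2 seats).
Remainders in descending order: Violet 0.753, Gold 0.559, Green 0.408, Blue 0.169, Teal 0.111.
The surplus seats go to Violet, Gold.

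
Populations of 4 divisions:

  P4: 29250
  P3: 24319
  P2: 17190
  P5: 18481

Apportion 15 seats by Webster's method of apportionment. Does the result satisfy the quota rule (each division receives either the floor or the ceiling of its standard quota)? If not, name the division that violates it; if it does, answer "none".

Standard quotas: P4 4.917, P3 4.088, P2 2.889, P5 3.106.
Webster allocation: P4 5, P3 4, P2 3, P5 3.
Every allocation lies between the lower and upper quota.

none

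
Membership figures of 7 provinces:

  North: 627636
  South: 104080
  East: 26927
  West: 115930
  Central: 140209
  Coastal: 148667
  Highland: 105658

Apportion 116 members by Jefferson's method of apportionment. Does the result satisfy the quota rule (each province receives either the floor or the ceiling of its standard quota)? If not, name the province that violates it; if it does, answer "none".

North

Standard quotas: North 57.368, South 9.513, East 2.461, West 10.596, Central 12.816, Coastal 13.589, Highland 9.657.
Jefferson allocation: North 59, South 9, East 2, West 10, Central 13, Coastal 14, Highland 9.
North has quota 57.368 (lower 57, upper 58) but receives 59 — outside the quota interval.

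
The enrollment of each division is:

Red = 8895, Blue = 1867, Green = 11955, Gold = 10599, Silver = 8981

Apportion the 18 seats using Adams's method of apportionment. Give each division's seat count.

Red 4, Blue 1, Green 5, Gold 4, Silver 4

Standard divisor 42297/18 ≈ 2349.833; standard quotas: Red 3.785, Blue 0.795, Green 5.088, Gold 4.511, Silver 3.822.
Rounding up gives 4, 1, 6, 5, 4 = 20 seats, so the divisor must be adjusted.
With modified divisor 2800: modified quotas Red 3.177, Blue 0.667, Green 4.270, Gold 3.785, Silver 3.208.
Rounding up: Red 4, Blue 1, Green 5, Gold 4, Silver 4 (total 18).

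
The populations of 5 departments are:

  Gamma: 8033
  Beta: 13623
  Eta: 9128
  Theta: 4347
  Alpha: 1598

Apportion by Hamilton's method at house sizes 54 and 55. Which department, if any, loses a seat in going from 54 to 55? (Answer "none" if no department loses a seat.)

At 54 seats: Gamma 12, Beta 20, Eta 14, Theta 6, Alpha 2.
At 55 seats: Gamma 12, Beta 20, Eta 14, Theta 7, Alpha 2.
No department's allocation decreased.

none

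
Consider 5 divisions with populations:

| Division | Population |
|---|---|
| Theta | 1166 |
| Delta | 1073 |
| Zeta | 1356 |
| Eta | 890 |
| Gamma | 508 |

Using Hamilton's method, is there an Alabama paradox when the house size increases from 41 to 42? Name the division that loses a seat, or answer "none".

At 41 seats: Theta 10, Delta 9, Zeta 11, Eta 7, Gamma 4.
At 42 seats: Theta 10, Delta 9, Zeta 11, Eta 8, Gamma 4.
No division's allocation decreased.

none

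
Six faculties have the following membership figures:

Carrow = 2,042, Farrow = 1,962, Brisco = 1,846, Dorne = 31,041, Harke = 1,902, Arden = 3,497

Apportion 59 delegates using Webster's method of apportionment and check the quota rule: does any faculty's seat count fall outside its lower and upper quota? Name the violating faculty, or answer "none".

Standard quotas: Carrow 2.849, Farrow 2.737, Brisco 2.575, Dorne 43.306, Harke 2.654, Arden 4.879.
Webster allocation: Carrow 3, Farrow 3, Brisco 3, Dorne 42, Harke 3, Arden 5.
Dorne has quota 43.306 (lower 43, upper 44) but receives 42 — outside the quota interval.

Dorne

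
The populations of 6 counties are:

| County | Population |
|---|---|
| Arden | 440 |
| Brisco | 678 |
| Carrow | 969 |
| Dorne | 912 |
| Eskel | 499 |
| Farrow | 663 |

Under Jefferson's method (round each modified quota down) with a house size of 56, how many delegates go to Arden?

6

Standard divisor 4161/56 ≈ 74.304; standard quotas: Arden 5.922, Brisco 9.125, Carrow 13.041, Dorne 12.274, Eskel 6.716, Farrow 8.923.
Rounding down gives 5, 9, 13, 12, 6, 8 = 53 seats, so the divisor must be adjusted.
With modified divisor 71: modified quotas Arden 6.197, Brisco 9.549, Carrow 13.648, Dorne 12.845, Eskel 7.028, Farrow 9.338.
Rounding down: Arden 6, Brisco 9, Carrow 13, Dorne 12, Eskel 7, Farrow 9 (total 56).
Arden receives 6.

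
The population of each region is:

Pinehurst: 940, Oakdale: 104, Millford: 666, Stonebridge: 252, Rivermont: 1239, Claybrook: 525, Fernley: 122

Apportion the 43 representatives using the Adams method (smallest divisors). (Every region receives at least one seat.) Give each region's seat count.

Pinehurst 10; Oakdale 2; Millford 7; Stonebridge 3; Rivermont 13; Claybrook 6; Fernley 2

Standard divisor 3848/43 ≈ 89.488; standard quotas: Pinehurst 10.504, Oakdale 1.162, Millford 7.442, Stonebridge 2.816, Rivermont 13.845, Claybrook 5.867, Fernley 1.363.
Rounding up gives 11, 2, 8, 3, 14, 6, 2 = 46 seats, so the divisor must be adjusted.
With modified divisor 100: modified quotas Pinehurst 9.400, Oakdale 1.040, Millford 6.660, Stonebridge 2.520, Rivermont 12.390, Claybrook 5.250, Fernley 1.220.
Rounding up: Pinehurst 10, Oakdale 2, Millford 7, Stonebridge 3, Rivermont 13, Claybrook 6, Fernley 2 (total 43).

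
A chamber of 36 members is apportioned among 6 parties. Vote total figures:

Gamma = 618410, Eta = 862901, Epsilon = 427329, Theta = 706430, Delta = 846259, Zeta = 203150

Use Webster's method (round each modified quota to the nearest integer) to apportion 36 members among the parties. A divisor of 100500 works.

Gamma 6, Eta 9, Epsilon 4, Theta 7, Delta 8, Zeta 2

With modified divisor 100500: modified quotas Gamma 6.153, Eta 8.586, Epsilon 4.252, Theta 7.029, Delta 8.420, Zeta 2.021.
Rounding to the nearest integer: Gamma 6, Eta 9, Epsilon 4, Theta 7, Delta 8, Zeta 2 (total 36).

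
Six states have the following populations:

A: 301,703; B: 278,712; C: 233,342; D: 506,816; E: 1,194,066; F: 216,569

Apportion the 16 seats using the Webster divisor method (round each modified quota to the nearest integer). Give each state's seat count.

A: 2, B: 2, C: 1, D: 3, E: 7, F: 1

Standard divisor 2731208/16 ≈ 170700.5; standard quotas: A 1.767, B 1.633, C 1.367, D 2.969, E 6.995, F 1.269.
Rounding to the nearest integer gives A 2, B 2, C 1, D 3, E 7, F 1 — total 16, matching the house size, so no adjustment is needed.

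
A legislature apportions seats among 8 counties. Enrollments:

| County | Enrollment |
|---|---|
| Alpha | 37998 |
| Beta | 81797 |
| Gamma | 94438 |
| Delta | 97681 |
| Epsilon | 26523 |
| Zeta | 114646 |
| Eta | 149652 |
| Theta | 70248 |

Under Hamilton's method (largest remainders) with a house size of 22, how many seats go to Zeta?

4

Standard divisor: 672983 ÷ 22 ≈ 30590.136.
Standard quotas: Alpha 1.2422, Beta 2.6740, Gamma 3.0872, Delta 3.1932, Epsilon 0.8670, Zeta 3.7478, Eta 4.8922, Theta 2.2964.
Lower quotas: Alpha 1, Beta 2, Gamma 3, Delta 3, Epsilon 0, Zeta 3, Eta 4, Theta 2 (sum 18, leaving 4 seats).
Remainders in descending order: Eta 0.8922, Epsilon 0.8670, Zeta 0.7478, Beta 0.6740, Theta 0.2964, Alpha 0.2422, Delta 0.1932, Gamma 0.0872.
The surplus seats go to Eta, Epsilon, Zeta, Beta.
Zeta receives 4.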